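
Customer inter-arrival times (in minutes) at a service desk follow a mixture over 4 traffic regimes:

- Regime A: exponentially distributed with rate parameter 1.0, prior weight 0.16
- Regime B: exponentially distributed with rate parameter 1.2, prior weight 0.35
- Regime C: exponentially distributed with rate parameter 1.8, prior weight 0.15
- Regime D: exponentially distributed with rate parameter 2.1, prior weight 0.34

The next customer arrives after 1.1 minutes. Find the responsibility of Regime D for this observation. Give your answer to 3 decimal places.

0.259

P(component k | x) = π_k·f_k(x) / marginal(x), where marginal(x) = Σ_j π_j·f_j(x).
Exponential densities:
  p_A = 1.0·e^(−1.0·1.1) = 1.0·e^(−1.1000) = 0.332871
  p_B = 1.2·e^(−1.2·1.1) = 1.2·e^(−1.3200) = 0.320562
  p_C = 1.8·e^(−1.8·1.1) = 1.8·e^(−1.9800) = 0.248525
  p_D = 2.1·e^(−2.1·1.1) = 2.1·e^(−2.3100) = 0.208449
Prior × likelihood for each component:
  π_A·p_A = 0.16 × 0.332871 = 0.0532594
  π_B·p_B = 0.35 × 0.320562 = 0.112197
  π_C·p_C = 0.15 × 0.248525 = 0.0372787
  π_D·p_D = 0.34 × 0.208449 = 0.0708725
Marginal: 0.0532594 + 0.112197 + 0.0372787 + 0.0708725 = 0.273607
Responsibility of Regime D: 0.0708725 / 0.273607 ≈ 0.259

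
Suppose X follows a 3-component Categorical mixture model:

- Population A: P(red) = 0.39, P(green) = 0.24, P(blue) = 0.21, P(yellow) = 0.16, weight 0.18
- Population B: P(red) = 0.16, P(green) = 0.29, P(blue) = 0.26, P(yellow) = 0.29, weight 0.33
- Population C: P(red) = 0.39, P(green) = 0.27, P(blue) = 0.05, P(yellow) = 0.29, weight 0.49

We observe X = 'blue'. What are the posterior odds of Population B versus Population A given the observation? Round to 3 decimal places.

2.270

Posterior odds = (w_i f_i(x)) / (w_j f_j(x)); the normalising sum cancels.
Evaluate each component's likelihood at the observed value:
  p_A = P(blue | comp) = 0.21
  p_B = P(blue | comp) = 0.26
  p_C = P(blue | comp) = 0.05
Odds = (0.33/0.18) × (0.26/0.21) = 1.83333 × 1.2381 ≈ 2.270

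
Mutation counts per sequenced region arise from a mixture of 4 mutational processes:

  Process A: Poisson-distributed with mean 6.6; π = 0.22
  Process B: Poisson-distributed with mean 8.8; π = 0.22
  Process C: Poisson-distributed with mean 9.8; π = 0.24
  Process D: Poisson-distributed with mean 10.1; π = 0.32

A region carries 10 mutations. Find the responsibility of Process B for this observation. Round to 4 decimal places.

0.2349

The responsibility of component k is π_k f_k(x) divided by Σ_j π_j f_j(x).
Evaluate each component's likelihood at the observed value:
  p_A = 0.058794
  p_B = 0.115684
  p_C = 0.124857
  p_D = 0.125048
Weight by the priors:
  π_A·p_A = 0.22 × 0.058794 = 0.0129347
  π_B·p_B = 0.22 × 0.115684 = 0.0254504
  π_C·p_C = 0.24 × 0.124857 = 0.0299656
  π_D·p_D = 0.32 × 0.125048 = 0.0400153
Normaliser: 0.0129347 + 0.0254504 + 0.0299656 + 0.0400153 = 0.108366
Responsibility of Process B: 0.0254504 / 0.108366 ≈ 0.2349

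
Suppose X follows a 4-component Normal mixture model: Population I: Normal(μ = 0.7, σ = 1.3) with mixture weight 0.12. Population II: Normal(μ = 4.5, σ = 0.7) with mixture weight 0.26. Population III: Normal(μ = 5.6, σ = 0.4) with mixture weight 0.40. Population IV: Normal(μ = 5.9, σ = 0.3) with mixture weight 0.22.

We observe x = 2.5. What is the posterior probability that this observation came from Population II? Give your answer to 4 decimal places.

Posterior ∝ prior × likelihood, so P(k | x) ∝ P(Z=k) f_k(x); normalise over all components.
Normal densities:
  f_I = (1/(1.3·√(2π)))·exp(−(2.5−0.7)²/(2·1.3²)) = 0.306879·exp(-0.95858) = 0.117669
  f_II = (1/(0.7·√(2π)))·exp(−(2.5−4.5)²/(2·0.7²)) = 0.569918·exp(-4.08163) = 0.00962014
  f_III = (1/(0.4·√(2π)))·exp(−(2.5−5.6)²/(2·0.4²)) = 0.997356·exp(-30.03125) = 9.04574e-14
  f_IV = (1/(0.3·√(2π)))·exp(−(2.5−5.9)²/(2·0.3²)) = 1.329808·exp(-64.22222) = 1.70778e-28
Prior × likelihood for each component:
  P(Z=I)·f_I = 0.12 × 0.117669 = 0.0141202
  P(Z=II)·f_II = 0.26 × 0.00962014 = 0.00250124
  P(Z=III)·f_III = 0.40 × 9.04574e-14 = 3.61829e-14
  P(Z=IV)·f_IV = 0.22 × 1.70778e-28 = 3.75712e-29
Normaliser: 0.0141202 + 0.00250124 + 3.61829e-14 + 3.75712e-29 = 0.0166215
P(Population II | data) = 0.00250124 / 0.0166215 ≈ 0.1505

0.1505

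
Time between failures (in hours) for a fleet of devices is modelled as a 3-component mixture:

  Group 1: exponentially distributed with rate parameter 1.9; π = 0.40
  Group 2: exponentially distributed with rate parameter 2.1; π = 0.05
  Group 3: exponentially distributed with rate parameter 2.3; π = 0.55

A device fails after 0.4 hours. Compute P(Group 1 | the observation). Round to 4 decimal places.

Apply Bayes' rule: the posterior for each component is proportional to its prior times its likelihood at x.
Evaluate each component's likelihood at the observed value:
  L_1 = 1.9·e^(−1.9·0.4) = 1.9·e^(−0.7600) = 0.888566
  L_2 = 2.1·e^(−2.1·0.4) = 2.1·e^(−0.8400) = 0.906592
  L_3 = 2.3·e^(−2.3·0.4) = 2.3·e^(−0.9200) = 0.916594
Unnormalised posteriors:
  w_1·L_1 = 0.40 × 0.888566 = 0.355426
  w_2·L_2 = 0.05 × 0.906592 = 0.0453296
  w_3·L_3 = 0.55 × 0.916594 = 0.504127
Evidence: 0.355426 + 0.0453296 + 0.504127 = 0.904883
P(Group 1 | x) ≈ 0.3928

0.3928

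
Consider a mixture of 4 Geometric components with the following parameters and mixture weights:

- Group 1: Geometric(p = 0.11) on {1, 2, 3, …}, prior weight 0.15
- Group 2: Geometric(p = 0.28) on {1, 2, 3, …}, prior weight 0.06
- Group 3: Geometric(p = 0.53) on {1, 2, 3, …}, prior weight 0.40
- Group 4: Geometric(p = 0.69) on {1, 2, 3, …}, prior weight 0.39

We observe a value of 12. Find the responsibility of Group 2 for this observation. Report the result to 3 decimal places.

0.089

Apply Bayes' rule: the posterior for each component is proportional to its prior times its likelihood at x.
Geometric probabilities:
  p_1 = 0.0305269
  p_2 = 0.00754771
  p_3 = 0.000131024
  p_4 = 1.75318e-06
Multiply by the mixture weights:
  w_1·p_1 = 0.15 × 0.0305269 = 0.00457904
  w_2·p_2 = 0.06 × 0.00754771 = 0.000452863
  w_3·p_3 = 0.40 × 0.000131024 = 5.24098e-05
  w_4·p_4 = 0.39 × 1.75318e-06 = 6.83742e-07
Sum: 0.00457904 + 0.000452863 + 5.24098e-05 + 6.83742e-07 = 0.00508499
P(Group 2 | x) ≈ 0.089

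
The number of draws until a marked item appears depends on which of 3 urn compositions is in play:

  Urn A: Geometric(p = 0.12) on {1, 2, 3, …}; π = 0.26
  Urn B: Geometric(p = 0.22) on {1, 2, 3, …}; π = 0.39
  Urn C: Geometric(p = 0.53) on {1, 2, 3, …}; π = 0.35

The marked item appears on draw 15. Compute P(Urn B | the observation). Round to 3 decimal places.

0.337

P(component k | x) = π_k·f_k(x) / marginal(x), where marginal(x) = Σ_j π_j·f_j(x).
Geometric probabilities:
  p_A = 0.0200419
  p_B = 0.00678808
  p_C = 1.36034e-05
Multiply by the mixture weights:
  π_A·p_A = 0.26 × 0.0200419 = 0.00521089
  π_B·p_B = 0.39 × 0.00678808 = 0.00264735
  π_C·p_C = 0.35 × 1.36034e-05 = 4.76117e-06
Marginal: 0.00521089 + 0.00264735 + 4.76117e-06 = 0.007863
So the posterior for Urn B is 0.00264735 / 0.007863 ≈ 0.337.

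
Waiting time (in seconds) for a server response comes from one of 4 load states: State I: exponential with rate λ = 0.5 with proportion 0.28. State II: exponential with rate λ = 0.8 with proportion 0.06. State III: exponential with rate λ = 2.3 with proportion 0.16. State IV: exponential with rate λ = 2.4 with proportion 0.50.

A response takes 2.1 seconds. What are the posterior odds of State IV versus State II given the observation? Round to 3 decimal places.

0.868

The posterior odds equal the prior odds times the likelihood ratio: (w_i/w_j)·(f_i(x)/f_j(x)).
Evaluate each component's likelihood at the observed value:
  f_I = 0.5·e^(−0.5·2.1) = 0.5·e^(−1.0500) = 0.174969
  f_II = 0.8·e^(−0.8·2.1) = 0.8·e^(−1.6800) = 0.149099
  f_III = 2.3·e^(−2.3·2.1) = 2.3·e^(−4.8300) = 0.018369
  f_IV = 2.4·e^(−2.4·2.1) = 2.4·e^(−5.0400) = 0.015537
Odds = (0.50/0.06) × (0.015537/0.149099) = 8.33333 × 0.104206 ≈ 0.868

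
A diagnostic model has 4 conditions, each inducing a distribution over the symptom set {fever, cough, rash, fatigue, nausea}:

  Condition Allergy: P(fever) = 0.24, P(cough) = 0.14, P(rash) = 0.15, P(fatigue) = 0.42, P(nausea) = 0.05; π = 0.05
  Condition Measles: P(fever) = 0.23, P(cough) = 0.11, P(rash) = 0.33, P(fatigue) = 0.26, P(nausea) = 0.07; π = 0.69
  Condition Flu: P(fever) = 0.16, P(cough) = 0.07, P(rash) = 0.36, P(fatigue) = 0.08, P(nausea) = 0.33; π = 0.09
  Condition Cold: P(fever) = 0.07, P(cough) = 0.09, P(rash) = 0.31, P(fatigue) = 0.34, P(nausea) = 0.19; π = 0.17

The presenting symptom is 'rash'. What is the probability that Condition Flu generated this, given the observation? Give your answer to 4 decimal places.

0.1012

The responsibility of component k is P(Z=k) f_k(x) divided by Σ_j P(Z=j) f_j(x).
Component likelihoods at x = 'rash':
  p_Allergy = P(rash | comp) = 0.15
  p_Measles = P(rash | comp) = 0.33
  p_Flu = P(rash | comp) = 0.36
  p_Cold = P(rash | comp) = 0.31
Unnormalised posteriors:
  P(Z=Allergy)·p_Allergy = 0.05 × 0.15 = 0.0075
  P(Z=Measles)·p_Measles = 0.69 × 0.33 = 0.2277
  P(Z=Flu)·p_Flu = 0.09 × 0.36 = 0.0324
  P(Z=Cold)·p_Cold = 0.17 × 0.31 = 0.0527
Normaliser: 0.0075 + 0.2277 + 0.0324 + 0.0527 = 0.3203
P(Condition Flu | 'rash') = 0.0324 / 0.3203 ≈ 0.1012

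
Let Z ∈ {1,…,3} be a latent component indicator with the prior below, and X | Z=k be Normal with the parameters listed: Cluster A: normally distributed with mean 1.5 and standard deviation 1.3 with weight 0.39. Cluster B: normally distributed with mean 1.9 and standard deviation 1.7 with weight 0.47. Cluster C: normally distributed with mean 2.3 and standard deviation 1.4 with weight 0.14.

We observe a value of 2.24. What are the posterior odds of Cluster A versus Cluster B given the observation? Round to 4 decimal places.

0.9415

Only the two components matter; the odds are (π_i f_i(x)) / (π_j f_j(x)).
Normal densities:
  f_A = (1/(1.3·√(2π)))·exp(−(2.24−1.5)²/(2·1.3²)) = 0.306879·exp(-0.16201) = 0.260979
  f_B = (1/(1.7·√(2π)))·exp(−(2.24−1.9)²/(2·1.7²)) = 0.234672·exp(-0.02000) = 0.230025
  f_C = (1/(1.4·√(2π)))·exp(−(2.24−2.3)²/(2·1.4²)) = 0.284959·exp(-0.00092) = 0.284697
Odds = (0.39/0.47) × (0.260979/0.230025) = 0.829787 × 1.13457 ≈ 0.9415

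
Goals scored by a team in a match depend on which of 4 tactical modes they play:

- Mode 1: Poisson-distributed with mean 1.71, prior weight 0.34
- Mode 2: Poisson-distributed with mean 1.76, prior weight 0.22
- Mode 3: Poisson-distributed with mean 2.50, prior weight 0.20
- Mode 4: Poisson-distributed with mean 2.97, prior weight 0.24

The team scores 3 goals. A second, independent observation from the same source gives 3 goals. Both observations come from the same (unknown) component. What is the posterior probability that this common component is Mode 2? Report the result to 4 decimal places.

Apply Bayes' rule: the posterior for each component is proportional to its prior times its likelihood at x.
Since both observations come from the same component, the likelihood for component k is f_k(x₁)·f_k(x₂).
  f_1 = [e^(−1.71)·1.71^3/3! = 0.150728] × [0.150728] = 0.0227189
  f_2 = [e^(−1.76)·1.76^3/3! = 0.156325] × [0.156325] = 0.0244375
  f_3 = [e^(−2.50)·2.50^3/3! = 0.213763] × [0.213763] = 0.0456946
  f_4 = [e^(−2.97)·2.97^3/3! = 0.224008] × [0.224008] = 0.0501796
Prior × likelihood for each component:
  π_1·f_1 = 0.34 × 0.0227189 = 0.00772442
  π_2·f_2 = 0.22 × 0.0244375 = 0.00537625
  π_3·f_3 = 0.20 × 0.0456946 = 0.00913893
  π_4·f_4 = 0.24 × 0.0501796 = 0.0120431
Sum: 0.00772442 + 0.00537625 + 0.00913893 + 0.0120431 = 0.0342827
P(Mode 2 | x₁, x₂) = 0.00537625 / 0.0342827 ≈ 0.1568

0.1568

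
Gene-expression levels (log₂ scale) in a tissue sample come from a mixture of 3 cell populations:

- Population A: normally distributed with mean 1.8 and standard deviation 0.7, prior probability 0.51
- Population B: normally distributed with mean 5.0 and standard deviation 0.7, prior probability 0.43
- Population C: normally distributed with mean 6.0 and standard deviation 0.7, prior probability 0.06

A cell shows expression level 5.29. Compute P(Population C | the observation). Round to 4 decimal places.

0.0833

By Bayes' theorem, P(k | x) = π_k f_k(x) / Σ_j π_j f_j(x).
Normal densities:
  f_A = 2.28091e-06
  f_B = 0.523049
  f_C = 0.340735
Prior × likelihood for each component:
  π_A·f_A = 0.51 × 2.28091e-06 = 1.16326e-06
  π_B·f_B = 0.43 × 0.523049 = 0.224911
  π_C·f_C = 0.06 × 0.340735 = 0.0204441
Denominator: 1.16326e-06 + 0.224911 + 0.0204441 = 0.245356
P(Population C | the observation) ≈ 0.0833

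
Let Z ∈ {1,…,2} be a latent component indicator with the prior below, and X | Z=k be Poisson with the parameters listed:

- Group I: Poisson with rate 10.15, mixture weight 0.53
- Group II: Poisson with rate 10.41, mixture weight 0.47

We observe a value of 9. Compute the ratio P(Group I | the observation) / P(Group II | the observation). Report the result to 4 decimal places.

1.1647

Since P(k|x) ∝ π_k f_k(x), the posterior odds are π_i f_i(x) / (π_j f_j(x)).
Component likelihoods at x = 9:
  f_I = e^(−10.15)·10.15^9/9! = 0.123124
  f_II = e^(−10.41)·10.41^9/9! = 0.119203
0.0652557 / 0.0560255 ≈ 1.1647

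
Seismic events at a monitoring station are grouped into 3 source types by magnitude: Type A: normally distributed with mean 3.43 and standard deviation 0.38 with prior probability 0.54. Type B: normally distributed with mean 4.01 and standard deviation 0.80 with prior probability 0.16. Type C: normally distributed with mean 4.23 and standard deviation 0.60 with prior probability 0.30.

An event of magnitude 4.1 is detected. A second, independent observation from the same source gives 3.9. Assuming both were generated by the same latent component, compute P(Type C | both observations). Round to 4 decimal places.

P(component k | x) = π_k·f_k(x) / marginal(x), where marginal(x) = Σ_j π_j·f_j(x).
Since both observations come from the same component, the likelihood for component k is f_k(x₁)·f_k(x₂).
  p_A = [0.221858] × [0.488584] = 0.108396
  p_B = [0.495532] × [0.493986] = 0.244786
  p_C = [0.649479] × [0.571573] = 0.371225
Weight by the priors:
  π_A·p_A = 0.54 × 0.108396 = 0.058534
  π_B·p_B = 0.16 × 0.244786 = 0.0391657
  π_C·p_C = 0.30 × 0.371225 = 0.111367
Normaliser: 0.058534 + 0.0391657 + 0.111367 = 0.209067
Responsibility of Type C: 0.111367 / 0.209067 ≈ 0.5327

0.5327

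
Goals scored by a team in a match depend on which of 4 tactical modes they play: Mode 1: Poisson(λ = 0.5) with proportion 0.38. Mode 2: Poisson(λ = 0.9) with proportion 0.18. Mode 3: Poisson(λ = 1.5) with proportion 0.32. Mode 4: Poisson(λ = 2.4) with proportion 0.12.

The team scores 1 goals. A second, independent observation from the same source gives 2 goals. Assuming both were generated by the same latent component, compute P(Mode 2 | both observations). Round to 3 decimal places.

Apply Bayes' rule: the posterior for each component is proportional to its prior times its likelihood at x.
Since both observations come from the same component, the likelihood for component k is f_k(x₁)·f_k(x₂).
  f_1 = [0.303265] × [0.0758163] = 0.0229925
  f_2 = [0.365913] × [0.164661] = 0.0602514
  f_3 = [0.334695] × [0.251021] = 0.0840157
  f_4 = [0.217723] × [0.261268] = 0.056884
Unnormalised posteriors:
  P(Z=1)·f_1 = 0.38 × 0.0229925 = 0.00873714
  P(Z=2)·f_2 = 0.18 × 0.0602514 = 0.0108453
  P(Z=3)·f_3 = 0.32 × 0.0840157 = 0.026885
  P(Z=4)·f_4 = 0.12 × 0.056884 = 0.00682608
Denominator: 0.00873714 + 0.0108453 + 0.026885 + 0.00682608 = 0.0532935
Responsibility of Mode 2: 0.0108453 / 0.0532935 ≈ 0.204

0.204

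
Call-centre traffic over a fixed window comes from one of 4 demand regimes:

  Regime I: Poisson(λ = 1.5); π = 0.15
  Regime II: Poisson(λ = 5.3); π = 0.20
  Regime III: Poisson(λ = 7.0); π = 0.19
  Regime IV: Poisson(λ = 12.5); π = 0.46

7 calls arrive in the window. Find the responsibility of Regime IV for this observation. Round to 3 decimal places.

0.239

The responsibility of component k is π_k f_k(x) divided by Σ_j π_j f_j(x).
Poisson probabilities:
  f_I = 0.000756426
  f_II = 0.116343
  f_III = 0.149003
  f_IV = 0.0352581
Weight by the priors:
  π_I·f_I = 0.15 × 0.000756426 = 0.000113464
  π_II·f_II = 0.20 × 0.116343 = 0.0232686
  π_III·f_III = 0.19 × 0.149003 = 0.0283105
  π_IV·f_IV = 0.46 × 0.0352581 = 0.0162187
Normaliser: 0.000113464 + 0.0232686 + 0.0283105 + 0.0162187 = 0.0679113
So the posterior for Regime IV is 0.0162187 / 0.0679113 ≈ 0.239.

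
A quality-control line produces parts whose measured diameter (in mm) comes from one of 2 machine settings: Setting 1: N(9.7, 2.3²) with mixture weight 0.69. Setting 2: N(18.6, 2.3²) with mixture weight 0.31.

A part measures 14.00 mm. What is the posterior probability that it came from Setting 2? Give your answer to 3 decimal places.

By Bayes' theorem, P(k | x) = π_k f_k(x) / Σ_j π_j f_j(x).
Normal densities:
  f_1 = 0.0302129
  f_2 = 0.0234743
Multiply by the mixture weights:
  π_1·f_1 = 0.69 × 0.0302129 = 0.0208469
  π_2·f_2 = 0.31 × 0.0234743 = 0.00727704
Normaliser: 0.0208469 + 0.00727704 = 0.028124
P(Setting 2 | x) ≈ 0.259

0.259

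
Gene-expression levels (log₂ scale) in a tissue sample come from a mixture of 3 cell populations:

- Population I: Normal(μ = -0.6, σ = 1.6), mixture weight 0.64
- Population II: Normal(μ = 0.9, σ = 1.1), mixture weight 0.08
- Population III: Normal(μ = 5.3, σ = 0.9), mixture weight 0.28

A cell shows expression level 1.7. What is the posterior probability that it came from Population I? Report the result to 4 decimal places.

By Bayes' theorem, P(k | x) = P(Z=k) f_k(x) / Σ_j P(Z=j) f_j(x).
Evaluate each component's likelihood at the observed value:
  L_I = 0.0887311
  L_II = 0.278396
  L_III = 0.0001487
Prior × likelihood for each component:
  P(Z=I)·L_I = 0.64 × 0.0887311 = 0.0567879
  P(Z=II)·L_II = 0.08 × 0.278396 = 0.0222717
  P(Z=III)·L_III = 0.28 × 0.0001487 = 4.16361e-05
Denominator: 0.0567879 + 0.0222717 + 4.16361e-05 = 0.0791012
So the posterior for Population I is 0.0567879 / 0.0791012 ≈ 0.7179.

0.7179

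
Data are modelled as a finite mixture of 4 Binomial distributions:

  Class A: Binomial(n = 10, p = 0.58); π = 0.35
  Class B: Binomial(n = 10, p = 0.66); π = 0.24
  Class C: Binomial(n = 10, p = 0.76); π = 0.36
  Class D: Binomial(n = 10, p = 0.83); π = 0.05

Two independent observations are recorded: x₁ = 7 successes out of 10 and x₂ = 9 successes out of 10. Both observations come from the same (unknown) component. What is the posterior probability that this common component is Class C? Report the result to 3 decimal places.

0.647

By Bayes' theorem, P(k | x) = π_k f_k(x) / Σ_j π_j f_j(x).
Since both observations come from the same component, the likelihood for component k is f_k(x₁)·f_k(x₂).
  p_A = [C(10,7)·0.58^7·0.42^3 = 120·0.0220798·0.074088 = 0.196302] × [0.0311962] = 0.00612387
  p_B = [C(10,7)·0.66^7·0.34^3 = 120·0.0545516·0.039304 = 0.257292] × [0.0807931] = 0.0207874
  p_C = [C(10,7)·0.76^7·0.24^3 = 120·0.146452·0.013824 = 0.242946] × [0.203018] = 0.0493223
  p_D = [C(10,7)·0.83^7·0.17^3 = 120·0.271361·0.004913 = 0.159983] × [0.317798] = 0.0508424
Weight by the priors:
  π_A·p_A = 0.35 × 0.00612387 = 0.00214336
  π_B·p_B = 0.24 × 0.0207874 = 0.00498897
  π_C·p_C = 0.36 × 0.0493223 = 0.017756
  π_D·p_D = 0.05 × 0.0508424 = 0.00254212
Evidence: 0.00214336 + 0.00498897 + 0.017756 + 0.00254212 = 0.0274305
P(Class C | data) ≈ 0.647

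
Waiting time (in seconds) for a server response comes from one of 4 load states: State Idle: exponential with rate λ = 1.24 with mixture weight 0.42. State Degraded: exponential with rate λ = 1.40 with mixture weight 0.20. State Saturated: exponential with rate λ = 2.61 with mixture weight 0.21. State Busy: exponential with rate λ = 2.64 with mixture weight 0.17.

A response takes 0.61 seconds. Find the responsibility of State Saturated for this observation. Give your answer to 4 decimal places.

P(component k | x) = π_k·f_k(x) / marginal(x), where marginal(x) = Σ_j π_j·f_j(x).
Exponential densities:
  L_Idle = 0.581998
  L_Degraded = 0.595992
  L_Saturated = 0.531129
  L_Busy = 0.527492
Multiply by the mixture weights:
  π_Idle·L_Idle = 0.42 × 0.581998 = 0.244439
  π_Degraded·L_Degraded = 0.20 × 0.595992 = 0.119198
  π_Saturated·L_Saturated = 0.21 × 0.531129 = 0.111537
  π_Busy·L_Busy = 0.17 × 0.527492 = 0.0896737
Sum: 0.244439 + 0.119198 + 0.111537 + 0.0896737 = 0.564848
P(State Saturated | x) = 0.111537 / 0.564848 ≈ 0.1975

0.1975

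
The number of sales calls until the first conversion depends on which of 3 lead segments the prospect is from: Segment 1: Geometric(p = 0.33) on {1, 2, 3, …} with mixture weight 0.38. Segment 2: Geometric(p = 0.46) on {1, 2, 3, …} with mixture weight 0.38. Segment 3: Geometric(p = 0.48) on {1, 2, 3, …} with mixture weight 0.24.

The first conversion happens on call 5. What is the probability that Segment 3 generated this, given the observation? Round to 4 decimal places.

By Bayes' theorem, P(k | x) = w_k f_k(x) / Σ_j w_j f_j(x).
Component likelihoods at x = 5:
  p_1 = 0.33·(1−0.33)^4 = 0.33·0.201511 = 0.0664987
  p_2 = 0.46·(1−0.46)^4 = 0.46·0.0850306 = 0.0391141
  p_3 = 0.48·(1−0.48)^4 = 0.48·0.0731162 = 0.0350958
Weight by the priors:
  w_1·p_1 = 0.38 × 0.0664987 = 0.0252695
  w_2·p_2 = 0.38 × 0.0391141 = 0.0148633
  w_3·p_3 = 0.24 × 0.0350958 = 0.00842298
Evidence: 0.0252695 + 0.0148633 + 0.00842298 = 0.0485558
P(Segment 3 | the observation) = 0.00842298 / 0.0485558 ≈ 0.1735

0.1735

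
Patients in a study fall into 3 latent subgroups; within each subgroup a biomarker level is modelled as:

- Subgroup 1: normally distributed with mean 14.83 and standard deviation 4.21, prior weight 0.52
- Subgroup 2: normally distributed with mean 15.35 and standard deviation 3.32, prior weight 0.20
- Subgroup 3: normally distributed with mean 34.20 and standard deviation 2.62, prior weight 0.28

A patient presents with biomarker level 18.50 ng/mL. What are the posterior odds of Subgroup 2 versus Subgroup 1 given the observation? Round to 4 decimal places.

0.4547

Only the two components matter; the odds are (w_i f_i(x)) / (w_j f_j(x)).
Normal densities:
  p_1 = (1/(4.21·√(2π)))·exp(−(18.50−14.83)²/(2·4.21²)) = 0.094761·exp(-0.37996) = 0.0648057
  p_2 = (1/(3.32·√(2π)))·exp(−(18.50−15.35)²/(2·3.32²)) = 0.120163·exp(-0.45011) = 0.0766114
  p_3 = (1/(2.62·√(2π)))·exp(−(18.50−34.20)²/(2·2.62²)) = 0.152268·exp(-17.95423) = 2.42765e-09
Odds = (0.20/0.52) × (0.0766114/0.0648057) = 0.384615 × 1.18217 ≈ 0.4547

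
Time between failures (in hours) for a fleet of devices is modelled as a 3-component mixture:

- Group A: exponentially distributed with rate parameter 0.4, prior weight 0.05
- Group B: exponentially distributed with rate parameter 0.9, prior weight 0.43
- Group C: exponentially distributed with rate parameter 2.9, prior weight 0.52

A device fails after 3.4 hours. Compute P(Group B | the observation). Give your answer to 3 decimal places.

Posterior ∝ prior × likelihood, so P(k | x) ∝ P(Z=k) f_k(x); normalise over all components.
Component likelihoods at x = 3.4 hours:
  p_A = 0.4·e^(−0.4·3.4) = 0.4·e^(−1.3600) = 0.102664
  p_B = 0.9·e^(−0.9·3.4) = 0.9·e^(−3.0600) = 0.0421989
  p_C = 2.9·e^(−2.9·3.4) = 2.9·e^(−9.8600) = 0.000151445
Prior × likelihood for each component:
  P(Z=A)·p_A = 0.05 × 0.102664 = 0.00513322
  P(Z=B)·p_B = 0.43 × 0.0421989 = 0.0181455
  P(Z=C)·p_C = 0.52 × 0.000151445 = 7.87513e-05
Normaliser: 0.00513322 + 0.0181455 + 7.87513e-05 = 0.0233575
P(Group B | x) ≈ 0.777

0.777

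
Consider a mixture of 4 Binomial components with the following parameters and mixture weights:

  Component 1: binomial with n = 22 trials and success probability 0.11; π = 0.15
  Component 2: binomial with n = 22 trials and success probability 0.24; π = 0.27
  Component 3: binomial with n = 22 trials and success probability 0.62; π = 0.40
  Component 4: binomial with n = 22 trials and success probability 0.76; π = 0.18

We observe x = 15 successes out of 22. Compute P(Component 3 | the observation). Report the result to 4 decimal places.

0.7233

By Bayes' theorem, P(k | x) = P(Z=k) f_k(x) / Σ_j P(Z=j) f_j(x).
Component likelihoods at x = 15 successes out of 22:
  p_1 = 3.15106e-10
  p_2 = 1.26096e-05
  p_3 = 0.150037
  p_4 = 0.127503
Unnormalised posteriors:
  P(Z=1)·p_1 = 0.15 × 3.15106e-10 = 4.72659e-11
  P(Z=2)·p_2 = 0.27 × 1.26096e-05 = 3.40458e-06
  P(Z=3)·p_3 = 0.40 × 0.150037 = 0.0600146
  P(Z=4)·p_4 = 0.18 × 0.127503 = 0.0229505
Sum: 4.72659e-11 + 3.40458e-06 + 0.0600146 + 0.0229505 = 0.0829685
Responsibility of Component 3: 0.0600146 / 0.0829685 ≈ 0.7233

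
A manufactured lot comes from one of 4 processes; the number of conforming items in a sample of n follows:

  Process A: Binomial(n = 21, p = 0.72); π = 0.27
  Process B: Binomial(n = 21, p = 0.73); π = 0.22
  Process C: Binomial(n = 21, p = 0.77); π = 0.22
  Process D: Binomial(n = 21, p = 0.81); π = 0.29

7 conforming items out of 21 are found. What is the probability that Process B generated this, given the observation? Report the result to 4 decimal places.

0.3303

Apply Bayes' rule: the posterior for each component is proportional to its prior times its likelihood at x.
Binomial probabilities:
  f_A = 0.000212346
  f_B = 0.000140559
  f_C = 2.16337e-05
  f_D = 2.12545e-06
Weight by the priors:
  P(Z=A)·f_A = 0.27 × 0.000212346 = 5.73335e-05
  P(Z=B)·f_B = 0.22 × 0.000140559 = 3.09229e-05
  P(Z=C)·f_C = 0.22 × 2.16337e-05 = 4.7594e-06
  P(Z=D)·f_D = 0.29 × 2.12545e-06 = 6.1638e-07
Sum: 5.73335e-05 + 3.09229e-05 + 4.7594e-06 + 6.1638e-07 = 9.36322e-05
P(Process B | the observation) = 3.09229e-05 / 9.36322e-05 ≈ 0.3303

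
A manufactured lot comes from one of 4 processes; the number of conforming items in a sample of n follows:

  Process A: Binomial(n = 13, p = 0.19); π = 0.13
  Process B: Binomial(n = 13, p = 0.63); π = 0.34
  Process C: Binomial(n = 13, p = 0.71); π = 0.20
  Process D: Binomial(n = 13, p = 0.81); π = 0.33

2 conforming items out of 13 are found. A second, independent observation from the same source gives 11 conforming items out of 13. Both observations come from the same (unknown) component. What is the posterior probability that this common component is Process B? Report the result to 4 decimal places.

0.8902

By Bayes' theorem, P(k | x) = π_k f_k(x) / Σ_j π_j f_j(x).
Since both observations come from the same component, the likelihood for component k is f_k(x₁)·f_k(x₂).
  p_A = [0.277292] × [5.96148e-07] = 1.65307e-07
  p_B = [0.000550801] × [0.0662589] = 3.64955e-05
  p_C = [4.79722e-05] × [0.151612] = 7.27314e-06
  p_D = [5.96148e-07] × [0.277292] = 1.65307e-07
Unnormalised posteriors:
  π_A·p_A = 0.13 × 1.65307e-07 = 2.14899e-08
  π_B·p_B = 0.34 × 3.64955e-05 = 1.24085e-05
  π_C·p_C = 0.20 × 7.27314e-06 = 1.45463e-06
  π_D·p_D = 0.33 × 1.65307e-07 = 5.45513e-08
Marginal: 2.14899e-08 + 1.24085e-05 + 1.45463e-06 + 5.45513e-08 = 1.39391e-05
P(Process B | x₁,x₂) = 1.24085e-05 / 1.39391e-05 ≈ 0.8902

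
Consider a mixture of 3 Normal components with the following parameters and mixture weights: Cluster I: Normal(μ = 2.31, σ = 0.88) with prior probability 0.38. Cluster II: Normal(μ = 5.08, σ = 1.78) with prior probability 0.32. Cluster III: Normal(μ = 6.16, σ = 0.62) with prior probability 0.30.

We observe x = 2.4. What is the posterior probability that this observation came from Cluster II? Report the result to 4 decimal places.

By Bayes' theorem, P(k | x) = w_k f_k(x) / Σ_j w_j f_j(x).
Normal densities:
  L_I = (1/(0.88·√(2π)))·exp(−(2.4−2.31)²/(2·0.88²)) = 0.453344·exp(-0.00523) = 0.450979
  L_II = (1/(1.78·√(2π)))·exp(−(2.4−5.08)²/(2·1.78²)) = 0.224125·exp(-1.13344) = 0.072151
  L_III = (1/(0.62·√(2π)))·exp(−(2.4−6.16)²/(2·0.62²)) = 0.643455·exp(-18.38918) = 6.64049e-09
Unnormalised posteriors:
  w_I·L_I = 0.38 × 0.450979 = 0.171372
  w_II·L_II = 0.32 × 0.072151 = 0.0230883
  w_III·L_III = 0.30 × 6.64049e-09 = 1.99215e-09
Evidence: 0.171372 + 0.0230883 + 1.99215e-09 = 0.19446
Responsibility of Cluster II: 0.0230883 / 0.19446 ≈ 0.1187

0.1187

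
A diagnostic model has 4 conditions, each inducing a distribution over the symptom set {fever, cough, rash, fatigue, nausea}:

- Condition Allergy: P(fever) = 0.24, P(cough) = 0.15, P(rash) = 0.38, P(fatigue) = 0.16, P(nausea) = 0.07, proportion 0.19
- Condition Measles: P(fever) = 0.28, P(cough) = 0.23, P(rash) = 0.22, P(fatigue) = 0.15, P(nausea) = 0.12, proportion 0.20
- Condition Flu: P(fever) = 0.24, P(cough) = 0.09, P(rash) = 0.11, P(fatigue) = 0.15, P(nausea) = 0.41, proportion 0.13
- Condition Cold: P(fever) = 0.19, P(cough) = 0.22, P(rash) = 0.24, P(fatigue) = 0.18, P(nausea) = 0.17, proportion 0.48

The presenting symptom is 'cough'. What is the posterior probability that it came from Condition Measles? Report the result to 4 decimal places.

0.2398

P(component k | x) = π_k·f_k(x) / marginal(x), where marginal(x) = Σ_j π_j·f_j(x).
Categorical probabilities:
  L_Allergy = P(cough | comp) = 0.15
  L_Measles = P(cough | comp) = 0.23
  L_Flu = P(cough | comp) = 0.09
  L_Cold = P(cough | comp) = 0.22
Unnormalised posteriors:
  π_Allergy·L_Allergy = 0.19 × 0.15 = 0.0285
  π_Measles·L_Measles = 0.20 × 0.23 = 0.046
  π_Flu·L_Flu = 0.13 × 0.09 = 0.0117
  π_Cold·L_Cold = 0.48 × 0.22 = 0.1056
Normaliser: 0.0285 + 0.046 + 0.0117 + 0.1056 = 0.1918
So the posterior for Condition Measles is 0.046 / 0.1918 ≈ 0.2398.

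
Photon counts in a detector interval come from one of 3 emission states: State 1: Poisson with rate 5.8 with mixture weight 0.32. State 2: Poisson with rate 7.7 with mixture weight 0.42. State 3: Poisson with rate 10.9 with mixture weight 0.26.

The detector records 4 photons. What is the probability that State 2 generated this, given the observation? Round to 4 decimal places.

The responsibility of component k is π_k f_k(x) divided by Σ_j π_j f_j(x).
Evaluate each component's likelihood at the observed value:
  p_1 = e^(−5.8)·5.8^4/4! = 0.142755
  p_2 = e^(−7.7)·7.7^4/4! = 0.0663261
  p_3 = e^(−10.9)·10.9^4/4! = 0.0108564
Unnormalised posteriors:
  π_1·p_1 = 0.32 × 0.142755 = 0.0456817
  π_2·p_2 = 0.42 × 0.0663261 = 0.0278569
  π_3·p_3 = 0.26 × 0.0108564 = 0.00282266
Marginal: 0.0456817 + 0.0278569 + 0.00282266 = 0.0763613
So the posterior for State 2 is 0.0278569 / 0.0763613 ≈ 0.3648.

0.3648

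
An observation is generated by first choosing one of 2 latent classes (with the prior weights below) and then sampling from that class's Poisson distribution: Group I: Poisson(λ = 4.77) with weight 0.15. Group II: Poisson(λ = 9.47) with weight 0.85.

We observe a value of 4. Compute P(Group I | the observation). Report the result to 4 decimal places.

P(component k | x) = π_k·f_k(x) / marginal(x), where marginal(x) = Σ_j π_j·f_j(x).
Evaluate each component's likelihood at the observed value:
  L_I = 0.182927
  L_II = 0.0258476
Unnormalised posteriors:
  π_I·L_I = 0.15 × 0.182927 = 0.027439
  π_II·L_II = 0.85 × 0.0258476 = 0.0219704
Evidence: 0.027439 + 0.0219704 = 0.0494095
Responsibility of Group I: 0.027439 / 0.0494095 ≈ 0.5553

0.5553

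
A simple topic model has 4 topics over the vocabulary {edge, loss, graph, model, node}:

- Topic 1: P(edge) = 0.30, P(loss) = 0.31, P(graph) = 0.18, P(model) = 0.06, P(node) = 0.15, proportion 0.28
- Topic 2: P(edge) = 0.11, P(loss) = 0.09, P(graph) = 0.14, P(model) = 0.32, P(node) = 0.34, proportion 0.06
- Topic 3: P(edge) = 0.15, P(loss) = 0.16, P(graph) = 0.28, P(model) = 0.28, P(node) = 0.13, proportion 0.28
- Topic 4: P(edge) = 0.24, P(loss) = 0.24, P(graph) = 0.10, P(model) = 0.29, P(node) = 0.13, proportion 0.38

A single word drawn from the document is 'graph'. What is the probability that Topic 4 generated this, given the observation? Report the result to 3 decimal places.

0.217

P(component k | x) = π_k·f_k(x) / marginal(x), where marginal(x) = Σ_j π_j·f_j(x).
Categorical probabilities:
  L_1 = P(graph | comp) = 0.18
  L_2 = P(graph | comp) = 0.14
  L_3 = P(graph | comp) = 0.28
  L_4 = P(graph | comp) = 0.10
Prior × likelihood for each component:
  π_1·L_1 = 0.28 × 0.18 = 0.0504
  π_2·L_2 = 0.06 × 0.14 = 0.0084
  π_3·L_3 = 0.28 × 0.28 = 0.0784
  π_4·L_4 = 0.38 × 0.1 = 0.038
Normaliser: 0.0504 + 0.0084 + 0.0784 + 0.038 = 0.1752
P(Topic 4 | 'graph') = 0.038 / 0.1752 ≈ 0.217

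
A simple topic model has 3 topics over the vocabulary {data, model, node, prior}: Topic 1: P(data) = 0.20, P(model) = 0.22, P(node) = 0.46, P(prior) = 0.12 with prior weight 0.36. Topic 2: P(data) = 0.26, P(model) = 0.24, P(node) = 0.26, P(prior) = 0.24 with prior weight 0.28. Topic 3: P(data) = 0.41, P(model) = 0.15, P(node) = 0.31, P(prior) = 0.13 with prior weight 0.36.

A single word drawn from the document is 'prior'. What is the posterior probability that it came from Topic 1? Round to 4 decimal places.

0.2748

Apply Bayes' rule: the posterior for each component is proportional to its prior times its likelihood at x.
Categorical probabilities:
  L_1 = 0.12
  L_2 = 0.24
  L_3 = 0.13
Prior × likelihood for each component:
  P(Z=1)·L_1 = 0.36 × 0.12 = 0.0432
  P(Z=2)·L_2 = 0.28 × 0.24 = 0.0672
  P(Z=3)·L_3 = 0.36 × 0.13 = 0.0468
Evidence: 0.0432 + 0.0672 + 0.0468 = 0.1572
Responsibility of Topic 1: 0.0432 / 0.1572 ≈ 0.2748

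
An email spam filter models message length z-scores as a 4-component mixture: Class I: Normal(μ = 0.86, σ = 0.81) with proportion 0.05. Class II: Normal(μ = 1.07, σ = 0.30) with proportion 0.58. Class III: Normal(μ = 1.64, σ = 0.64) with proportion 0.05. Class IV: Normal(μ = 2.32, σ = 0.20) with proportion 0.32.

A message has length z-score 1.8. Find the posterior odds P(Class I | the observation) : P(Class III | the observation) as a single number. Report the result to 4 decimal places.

Only the two components matter; the odds are (π_i f_i(x)) / (π_j f_j(x)).
Component likelihoods at x = 1.8:
  p_I = 0.251179
  p_II = 0.0688709
  p_III = 0.604169
  p_IV = 0.0679148
Odds = (0.05/0.05) × (0.251179/0.604169) = 1 × 0.415743 ≈ 0.4157

0.4157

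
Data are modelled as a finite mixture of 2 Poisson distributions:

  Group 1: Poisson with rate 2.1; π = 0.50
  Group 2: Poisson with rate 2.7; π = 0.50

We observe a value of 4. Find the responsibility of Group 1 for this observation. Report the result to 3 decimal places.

0.400

The responsibility of component k is π_k f_k(x) divided by Σ_j π_j f_j(x).
Evaluate each component's likelihood at the observed value:
  p_1 = 0.099231
  p_2 = 0.148816
Weight by the priors:
  π_1·p_1 = 0.50 × 0.099231 = 0.0496155
  π_2·p_2 = 0.50 × 0.148816 = 0.0744078
Normaliser: 0.0496155 + 0.0744078 = 0.124023
Responsibility of Group 1: 0.0496155 / 0.124023 ≈ 0.400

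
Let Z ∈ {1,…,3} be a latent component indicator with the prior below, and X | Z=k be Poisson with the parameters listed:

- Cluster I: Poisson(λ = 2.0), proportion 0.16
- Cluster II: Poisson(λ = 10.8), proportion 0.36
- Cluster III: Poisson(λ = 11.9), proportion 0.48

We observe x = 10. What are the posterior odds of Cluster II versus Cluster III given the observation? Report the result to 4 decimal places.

0.8542

Only the two components matter; the odds are (w_i f_i(x)) / (w_j f_j(x)).
Evaluate each component's likelihood at the observed value:
  L_I = 3.81899e-05
  L_II = 0.121365
  L_III = 0.106562
0.0436915 / 0.0511497 ≈ 0.8542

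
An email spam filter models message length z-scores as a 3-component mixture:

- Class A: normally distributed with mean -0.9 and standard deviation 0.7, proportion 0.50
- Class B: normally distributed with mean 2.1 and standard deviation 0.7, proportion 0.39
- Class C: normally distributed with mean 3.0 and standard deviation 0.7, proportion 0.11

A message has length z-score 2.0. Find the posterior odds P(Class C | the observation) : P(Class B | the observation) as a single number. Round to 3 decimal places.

0.103

Posterior odds = (π_i f_i(x)) / (π_j f_j(x)); the normalising sum cancels.
Component likelihoods at x = 2.0:
  f_A = 0.00010687
  f_B = 0.564132
  f_C = 0.205426
Odds = (0.11/0.39) × (0.205426/0.564132) = 0.282051 × 0.364145 ≈ 0.103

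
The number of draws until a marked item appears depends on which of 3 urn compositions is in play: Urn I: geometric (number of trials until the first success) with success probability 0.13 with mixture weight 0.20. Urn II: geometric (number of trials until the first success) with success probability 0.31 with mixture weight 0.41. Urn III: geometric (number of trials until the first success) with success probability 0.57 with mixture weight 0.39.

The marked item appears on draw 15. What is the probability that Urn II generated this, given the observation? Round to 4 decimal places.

Posterior ∝ prior × likelihood, so P(k | x) ∝ w_k f_k(x); normalise over all components.
Geometric probabilities:
  L_I = 0.13·(1−0.13)^14 = 0.13·0.142321 = 0.0185018
  L_II = 0.31·(1−0.31)^14 = 0.31·0.00554482 = 0.00171889
  L_III = 0.57·(1−0.57)^14 = 0.57·7.38854e-06 = 4.21147e-06
Prior × likelihood for each component:
  w_I·L_I = 0.20 × 0.0185018 = 0.00370035
  w_II·L_II = 0.41 × 0.00171889 = 0.000704746
  w_III·L_III = 0.39 × 4.21147e-06 = 1.64247e-06
Evidence: 0.00370035 + 0.000704746 + 1.64247e-06 = 0.00440674
So the posterior for Urn II is 0.000704746 / 0.00440674 ≈ 0.1599.

0.1599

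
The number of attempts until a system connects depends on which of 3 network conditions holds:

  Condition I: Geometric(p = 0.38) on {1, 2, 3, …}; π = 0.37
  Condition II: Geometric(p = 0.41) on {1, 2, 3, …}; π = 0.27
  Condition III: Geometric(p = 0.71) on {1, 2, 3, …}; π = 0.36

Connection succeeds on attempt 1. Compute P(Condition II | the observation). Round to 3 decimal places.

The responsibility of component k is w_k f_k(x) divided by Σ_j w_j f_j(x).
Geometric probabilities:
  p_I = 0.38·(1−0.38)^0 = 0.38·1 = 0.38
  p_II = 0.41·(1−0.41)^0 = 0.41·1 = 0.41
  p_III = 0.71·(1−0.71)^0 = 0.71·1 = 0.71
Unnormalised posteriors:
  w_I·p_I = 0.37 × 0.38 = 0.1406
  w_II·p_II = 0.27 × 0.41 = 0.1107
  w_III·p_III = 0.36 × 0.71 = 0.2556
Marginal: 0.1406 + 0.1107 + 0.2556 = 0.5069
P(Condition II | the observation) ≈ 0.218

0.218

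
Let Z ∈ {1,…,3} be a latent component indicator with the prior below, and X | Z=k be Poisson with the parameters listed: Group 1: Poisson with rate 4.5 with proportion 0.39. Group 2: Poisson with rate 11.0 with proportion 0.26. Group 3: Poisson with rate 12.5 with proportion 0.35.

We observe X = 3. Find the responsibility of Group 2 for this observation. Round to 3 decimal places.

0.014

P(component k | x) = P(Z=k)·f_k(x) / marginal(x), where marginal(x) = Σ_j P(Z=j)·f_j(x).
Component likelihoods at x = 3:
  L_1 = e^(−4.5)·4.5^3/3! = 0.168718
  L_2 = e^(−11.0)·11.0^3/3! = 0.00370499
  L_3 = e^(−12.5)·12.5^3/3! = 0.0012131
Weight by the priors:
  P(Z=1)·L_1 = 0.39 × 0.168718 = 0.0658
  P(Z=2)·L_2 = 0.26 × 0.00370499 = 0.000963298
  P(Z=3)·L_3 = 0.35 × 0.0012131 = 0.000424586
Normaliser: 0.0658 + 0.000963298 + 0.000424586 = 0.0671879
Responsibility of Group 2: 0.000963298 / 0.0671879 ≈ 0.014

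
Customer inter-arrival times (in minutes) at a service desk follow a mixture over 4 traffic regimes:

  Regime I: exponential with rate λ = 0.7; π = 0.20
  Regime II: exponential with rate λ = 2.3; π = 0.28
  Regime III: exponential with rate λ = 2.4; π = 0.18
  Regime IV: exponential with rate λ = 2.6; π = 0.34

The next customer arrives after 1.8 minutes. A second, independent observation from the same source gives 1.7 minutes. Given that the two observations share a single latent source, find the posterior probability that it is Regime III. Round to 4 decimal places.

0.0248

The responsibility of component k is π_k f_k(x) divided by Σ_j π_j f_j(x).
Since both observations come from the same component, the likelihood for component k is f_k(x₁)·f_k(x₂).
  f_I = [0.198558] × [0.212955] = 0.0422839
  f_II = [0.0366226] × [0.0460932] = 0.00168805
  f_III = [0.0319197] × [0.0405779] = 0.00129524
  f_IV = [0.0241254] × [0.031289] = 0.000754861
Weight by the priors:
  π_I·f_I = 0.20 × 0.0422839 = 0.00845677
  π_II·f_II = 0.28 × 0.00168805 = 0.000472654
  π_III·f_III = 0.18 × 0.00129524 = 0.000233142
  π_IV·f_IV = 0.34 × 0.000754861 = 0.000256653
Evidence: 0.00845677 + 0.000472654 + 0.000233142 + 0.000256653 = 0.00941922
P(Regime III | x) ≈ 0.0248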